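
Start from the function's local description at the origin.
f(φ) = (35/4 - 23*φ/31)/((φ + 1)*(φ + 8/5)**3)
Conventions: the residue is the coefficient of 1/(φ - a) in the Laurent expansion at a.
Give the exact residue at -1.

The residue is 147125/3348.

At the order-1 pole -1 set g(φ) = (φ - (-1))*f(φ) = (35/4 - 23*φ/31)/(φ + 8/5)**3.
Simple pole: residue = g(a) at a = -1, which is 147125/3348.


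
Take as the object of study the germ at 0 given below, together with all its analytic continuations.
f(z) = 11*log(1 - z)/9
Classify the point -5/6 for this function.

The point is a regular point.

There is no denominator, hence no pole anywhere.
Branch term log(1 - z/(1)): argument at -5/6 is 11/6, nonzero, so -5/6 is not its branch point (a point on a principal cut is still regular for the continued germ).
So the germ continues analytically to -5/6.


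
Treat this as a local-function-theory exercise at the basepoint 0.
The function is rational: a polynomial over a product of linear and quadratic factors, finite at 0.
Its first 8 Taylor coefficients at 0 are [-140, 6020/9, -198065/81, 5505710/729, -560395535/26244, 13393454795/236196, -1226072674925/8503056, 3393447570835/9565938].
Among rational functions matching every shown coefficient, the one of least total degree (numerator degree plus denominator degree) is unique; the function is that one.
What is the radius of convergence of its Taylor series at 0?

No rational of total degree below 4 reproduces all 8 coefficients; solving the [0/4] Pade equations on them gives f(σ) = 20/((σ + 1/2)**2*(σ**2 - 4*σ/9 - 4/7)), whose expansion matches every shown term.
Denominator factor (σ + 1/2)^2: pole of order 2 at -1/2, modulus 1/2.
Denominator factor (σ**2 - 4*σ/9 - 4/7): discriminant 1408/567, real irrational roots 2/9 + (4/63)*sqrt(154) and 2/9 - (4/63)*sqrt(154); poles of order 1, moduli 2/9 + (4/63)*sqrt(154) and -2/9 + (4/63)*sqrt(154).
The radius of convergence is the smallest modulus among the singular points: 1/2.

The radius of convergence is 1/2.


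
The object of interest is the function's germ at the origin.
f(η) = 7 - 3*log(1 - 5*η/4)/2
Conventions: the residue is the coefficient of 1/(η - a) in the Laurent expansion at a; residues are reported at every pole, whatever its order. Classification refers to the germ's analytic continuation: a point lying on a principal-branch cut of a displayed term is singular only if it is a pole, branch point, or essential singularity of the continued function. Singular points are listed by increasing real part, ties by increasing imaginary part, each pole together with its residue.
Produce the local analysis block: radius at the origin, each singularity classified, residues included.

Branch term (-3/2)*log(1 - η/(4/5)): its argument vanishes at η = 4/5, a logarithmic branch point, modulus 4/5.
The radius of convergence is the smallest modulus among the singular points: 4/5.

Radius of convergence at 0: 4/5.
At 4/5: a logarithmic branch point.


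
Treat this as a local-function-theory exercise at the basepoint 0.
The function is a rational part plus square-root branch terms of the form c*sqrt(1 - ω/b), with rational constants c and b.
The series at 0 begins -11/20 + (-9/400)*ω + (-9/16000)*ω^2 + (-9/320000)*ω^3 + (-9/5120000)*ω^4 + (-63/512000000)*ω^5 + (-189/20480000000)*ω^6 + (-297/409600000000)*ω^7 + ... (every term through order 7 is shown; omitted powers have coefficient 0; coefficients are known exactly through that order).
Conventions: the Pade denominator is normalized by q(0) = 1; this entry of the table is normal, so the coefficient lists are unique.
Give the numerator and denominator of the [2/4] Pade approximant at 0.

Taylor coefficients needed (read off): a_0 = -11/20, a_1 = -9/400, a_2 = -9/16000, a_3 = -9/320000, a_4 = -9/5120000, a_5 = -63/512000000, a_6 = -189/20480000000.
Write the denominator as Q(ω) = 1 + q1*ω + q2*ω^2 + q3*ω^3 + q4*ω^4. Requiring Q*f - P = O(ω^7) with deg P <= 2 kills the coefficients of ω^3..ω^6 in Q*f:
  ω^3: a_3 + q1*a_2 + q2*a_1 + q3*a_0 = 0, i.e. -9/320000 + (-9/16000)*q1 + (-9/400)*q2 + (-11/20)*q3 = 0.
  ω^4: a_4 + q1*a_3 + q2*a_2 + q3*a_1 + q4*a_0 = 0, i.e. -9/5120000 + (-9/320000)*q1 + (-9/16000)*q2 + (-9/400)*q3 + (-11/20)*q4 = 0.
  ω^5: a_5 + q1*a_4 + q2*a_3 + q3*a_2 + q4*a_1 = 0, i.e. -63/512000000 + (-9/5120000)*q1 + (-9/320000)*q2 + (-9/16000)*q3 + (-9/400)*q4 = 0.
  ω^6: a_6 + q1*a_5 + q2*a_4 + q3*a_3 + q4*a_2 = 0, i.e. -189/20480000000 + (-63/512000000)*q1 + (-9/5120000)*q2 + (-9/320000)*q3 + (-9/16000)*q4 = 0.
Solving this linear system: q1 = -29/318, q2 = 311/318000, q3 = 9/4240000, q4 = 129/339200000.
The numerator is Q*f truncated at degree 2: P0 = a_0 = -11/20; P1 = a_1 + q1*a_0 = 1759/63600; P2 = a_2 + q1*a_1 + q2*a_0 = 12103/12720000.

The Pade approximant has numerator coefficients [-11/20, 1759/63600, 12103/12720000]; denominator coefficients [1, -29/318, 311/318000, 9/4240000, 129/339200000].


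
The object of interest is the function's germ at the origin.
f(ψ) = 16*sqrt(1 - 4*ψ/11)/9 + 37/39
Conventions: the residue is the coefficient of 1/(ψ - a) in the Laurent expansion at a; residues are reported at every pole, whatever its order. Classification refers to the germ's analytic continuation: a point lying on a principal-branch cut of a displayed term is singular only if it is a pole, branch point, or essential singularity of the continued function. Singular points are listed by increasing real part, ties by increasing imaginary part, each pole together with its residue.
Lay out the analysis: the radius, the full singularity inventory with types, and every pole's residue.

Branch term (16/9)*sqrt(1 - ψ/(11/4)): its argument vanishes at ψ = 11/4, a square-root branch point, modulus 11/4.
The radius of convergence is the smallest modulus among the singular points: 11/4.

Radius of convergence at 0: 11/4.
At 11/4: an algebraic (square-root) branch point.


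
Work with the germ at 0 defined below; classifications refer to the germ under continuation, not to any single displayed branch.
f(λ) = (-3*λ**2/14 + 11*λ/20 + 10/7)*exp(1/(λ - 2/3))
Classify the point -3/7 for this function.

The point is a regular point.

There is no denominator, hence no pole anywhere.
The essential point of exp(1/(λ - (2/3))) is 2/3, not -3/7.
So the germ continues analytically to -3/7.


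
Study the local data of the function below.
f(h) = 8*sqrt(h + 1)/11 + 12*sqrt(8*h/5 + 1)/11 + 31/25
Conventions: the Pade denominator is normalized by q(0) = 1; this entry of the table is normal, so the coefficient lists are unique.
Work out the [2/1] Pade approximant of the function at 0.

Taylor coefficients needed (expand at 0): a_0 = 841/275, a_1 = 68/55, a_2 = -11/25, a_3 = 893/2750.
Write the denominator as Q(h) = 1 + q1*h. Requiring Q*f - P = O(h^4) with deg P <= 2 kills the coefficients of h^3..h^3 in Q*f:
  h^3: a_3 + q1*a_2 = 0, i.e. 893/2750 + (-11/25)*q1 = 0.
Solving this linear system: q1 = 893/1210.
The numerator is Q*f truncated at degree 2: P0 = a_0 = 841/275; P1 = a_1 + q1*a_0 = 1162413/332750; P2 = a_2 + q1*a_1 = 15721/33275.

The Pade approximant has numerator coefficients [841/275, 1162413/332750, 15721/33275]; denominator coefficients [1, 893/1210].


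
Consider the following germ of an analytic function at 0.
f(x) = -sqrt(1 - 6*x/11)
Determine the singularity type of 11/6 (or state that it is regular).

The point is an algebraic (square-root) branch point.

The term (-1)*sqrt(1 - x/(11/6)) has argument 1 - 11/6/(11/6) = 0 at 11/6: a square-root (algebraic, two-sheeted) branch point; the remaining terms are analytic or single-valued there.


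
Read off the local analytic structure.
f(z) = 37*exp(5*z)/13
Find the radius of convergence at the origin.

The radius of convergence is infinite.

The factor exp(5*z) is entire and contributes no finite singular point.
The polynomial part has no poles.
No finite singular points: the Taylor series at 0 converges everywhere.


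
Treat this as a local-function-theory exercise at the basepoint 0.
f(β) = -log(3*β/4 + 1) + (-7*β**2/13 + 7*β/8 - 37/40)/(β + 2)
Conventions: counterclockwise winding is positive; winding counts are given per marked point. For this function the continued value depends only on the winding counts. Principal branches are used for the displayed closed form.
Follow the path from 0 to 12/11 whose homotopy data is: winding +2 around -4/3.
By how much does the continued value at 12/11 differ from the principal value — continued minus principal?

The rational part is single-valued and drops out of the difference; each branch term changes only by its own monodromy.
(-1)*log(1 - β/(-4/3)): each positive loop around -4/3 adds 2*pi*i to the log, so winding +2 contributes (-1)*(2)*2*pi*i = -(4)*pi*i.
Summing the contributions at β = 12/11 gives -(4)*pi*i.

Continued minus principal equals -(4)*pi*i.


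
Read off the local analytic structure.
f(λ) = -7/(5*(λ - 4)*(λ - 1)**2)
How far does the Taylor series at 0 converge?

The radius of convergence is 1.

Denominator factor (λ - 1)^2: pole of order 2 at 1, modulus 1.
Denominator factor (λ - 4): pole of order 1 at 4, modulus 4.
The radius of convergence is the smallest modulus among the singular points: 1.


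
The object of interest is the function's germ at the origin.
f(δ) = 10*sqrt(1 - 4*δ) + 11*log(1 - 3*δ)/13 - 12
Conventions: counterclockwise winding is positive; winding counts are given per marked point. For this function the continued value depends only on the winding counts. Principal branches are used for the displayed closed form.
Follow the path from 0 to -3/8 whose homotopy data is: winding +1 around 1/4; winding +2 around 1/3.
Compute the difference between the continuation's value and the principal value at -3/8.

Continued minus principal equals (-(10)*sqrt(10)) + ((44/13)*pi)*i.

The rational part is single-valued and drops out of the difference; each branch term changes only by its own monodromy.
(10)*sqrt(1 - δ/(1/4)): winding +1 is odd, the square root flips sign, contributing -2*(10)*sqrt(1 - (-3/8)/(1/4)) = -2*(10)*sqrt(5/2) = -(10)*sqrt(10).
(11/13)*log(1 - δ/(1/3)): each positive loop around 1/3 adds 2*pi*i to the log, so winding +2 contributes (11/13)*(2)*2*pi*i = (44/13)*pi*i.
Summing the contributions at δ = -3/8 gives (-(10)*sqrt(10)) + ((44/13)*pi)*i.


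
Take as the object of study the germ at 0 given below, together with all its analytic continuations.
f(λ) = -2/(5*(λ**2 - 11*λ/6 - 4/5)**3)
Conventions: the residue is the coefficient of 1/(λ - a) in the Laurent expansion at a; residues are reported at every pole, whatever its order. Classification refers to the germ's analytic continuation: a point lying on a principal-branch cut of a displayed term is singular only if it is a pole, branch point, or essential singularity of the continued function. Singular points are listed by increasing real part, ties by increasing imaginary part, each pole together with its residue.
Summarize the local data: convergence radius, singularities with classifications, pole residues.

Denominator factor (λ**2 - 11*λ/6 - 4/5)^3: discriminant 1181/180, real irrational roots 11/12 + (1/60)*sqrt(5905) and 11/12 - (1/60)*sqrt(5905); poles of order 3, moduli 11/12 + (1/60)*sqrt(5905) and -11/12 + (1/60)*sqrt(5905).
The radius of convergence is the smallest modulus among the singular points: -11/12 + (1/60)*sqrt(5905).
The factor λ**2 - 11*λ/6 - 4/5 splits as (λ - a)(λ - a') with a = 11/12 - (1/60)*sqrt(5905), a' = 11/12 + (1/60)*sqrt(5905). At the order-3 pole a set g(λ) = (λ - a)^3*f(λ) = [-2/5] / (λ - a')^3.
Order-3 pole: residue = g''(a)/2; g''(11/12 - (1/60)*sqrt(5905)) = (933120/1647212741)*sqrt(5905), so the residue is (466560/1647212741)*sqrt(5905).
The factor λ**2 - 11*λ/6 - 4/5 splits as (λ - a)(λ - a') with a = 11/12 + (1/60)*sqrt(5905), a' = 11/12 - (1/60)*sqrt(5905). At the order-3 pole a set g(λ) = (λ - a)^3*f(λ) = [-2/5] / (λ - a')^3.
Order-3 pole: residue = g''(a)/2; g''(11/12 + (1/60)*sqrt(5905)) = -(933120/1647212741)*sqrt(5905), so the residue is -(466560/1647212741)*sqrt(5905).
List the singular points by increasing real part (a conjugate pair: the negative imaginary part first).

Radius of convergence at 0: -11/12 + (1/60)*sqrt(5905).
At 11/12 - (1/60)*sqrt(5905): a pole of order 3; residue (466560/1647212741)*sqrt(5905).
At 11/12 + (1/60)*sqrt(5905): a pole of order 3; residue -(466560/1647212741)*sqrt(5905).


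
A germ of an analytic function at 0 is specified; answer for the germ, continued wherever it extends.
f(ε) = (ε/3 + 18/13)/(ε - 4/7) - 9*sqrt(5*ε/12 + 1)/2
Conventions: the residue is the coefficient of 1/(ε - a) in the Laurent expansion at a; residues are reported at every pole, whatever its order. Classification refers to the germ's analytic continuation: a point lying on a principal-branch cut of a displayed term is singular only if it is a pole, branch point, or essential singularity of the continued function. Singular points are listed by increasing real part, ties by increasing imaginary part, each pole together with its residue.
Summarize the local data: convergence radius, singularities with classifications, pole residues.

Denominator factor (ε - 4/7): pole of order 1 at 4/7, modulus 4/7.
Branch term (-9/2)*sqrt(1 - ε/(-12/5)): its argument vanishes at ε = -12/5, a square-root branch point, modulus 12/5.
The radius of convergence is the smallest modulus among the singular points: 4/7.
The branch term is analytic at 4/7 and contributes nothing to the residue; only the rational part matters.
At the order-1 pole 4/7 set g(ε) = (ε - (4/7))*(rational part) = ε/3 + 18/13.
Simple pole: residue = g(a) at a = 4/7, which is 430/273.
List the singular points by increasing real part (a conjugate pair: the negative imaginary part first).

Radius of convergence at 0: 4/7.
At -12/5: an algebraic (square-root) branch point.
At 4/7: a pole of order 1; residue 430/273.


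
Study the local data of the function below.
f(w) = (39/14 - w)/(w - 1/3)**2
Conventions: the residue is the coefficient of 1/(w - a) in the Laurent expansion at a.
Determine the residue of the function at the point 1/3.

At the order-2 pole 1/3 set g(w) = (w - (1/3))^2*f(w) = 39/14 - w.
Order-2 pole: residue = g'(a); g'(1/3) = -1, so the residue is -1.

The residue is -1.


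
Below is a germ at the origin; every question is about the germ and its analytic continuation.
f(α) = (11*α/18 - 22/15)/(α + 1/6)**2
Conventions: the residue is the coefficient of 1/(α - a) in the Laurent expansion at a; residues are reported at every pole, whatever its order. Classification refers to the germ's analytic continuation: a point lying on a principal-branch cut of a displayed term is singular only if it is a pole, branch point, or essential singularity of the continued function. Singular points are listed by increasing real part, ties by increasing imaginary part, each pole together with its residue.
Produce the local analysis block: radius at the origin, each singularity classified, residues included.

Denominator factor (α + 1/6)^2: pole of order 2 at -1/6, modulus 1/6.
The radius of convergence is the smallest modulus among the singular points: 1/6.
At the order-2 pole -1/6 set g(α) = (α - (-1/6))^2*f(α) = 11*α/18 - 22/15.
Order-2 pole: residue = g'(a); g'(-1/6) = 11/18, so the residue is 11/18.

Radius of convergence at 0: 1/6.
At -1/6: a pole of order 2; residue 11/18.


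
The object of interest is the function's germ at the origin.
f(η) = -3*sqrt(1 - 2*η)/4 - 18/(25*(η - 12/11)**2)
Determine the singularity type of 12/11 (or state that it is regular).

The point is a pole of order 2.

The denominator factor η - 12/11 vanishes at 12/11 and appears to the power 2; the numerator there equals -18/25, nonzero, and no other factor vanishes.
The branch terms are analytic at this point.
Hence a pole whose order is the multiplicity, 2.


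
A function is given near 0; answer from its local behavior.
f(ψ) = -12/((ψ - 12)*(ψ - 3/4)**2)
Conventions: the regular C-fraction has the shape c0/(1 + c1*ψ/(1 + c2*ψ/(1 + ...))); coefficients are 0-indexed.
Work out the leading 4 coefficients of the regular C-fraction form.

Taylor coefficients (expand at 0): a_0 = 16/9, a_1 = 44/9, a_2 = 89/9, a_3 = 17185/972.
c0 = a_0 = 16/9. Peel one level at a time: if S = 1 + c*ψ/S' with S'(0) = 1, then c is the ψ-coefficient of S and S' = c*ψ/(S - 1).
S_1 = c0/f = 1 + (-11/4)*ψ + (2)*ψ^2 + ...; c1 = -11/4.
S_2 = c1*ψ/(S_1 - 1) = 1 + (8/11)*ψ + (1552/3267)*ψ^2 + ...; c2 = 8/11.
S_3 = c2*ψ/(S_2 - 1) = 1 + (-194/297)*ψ + ...; c3 = -194/297.

The regular C-fraction coefficients are [16/9, -11/4, 8/11, -194/297].


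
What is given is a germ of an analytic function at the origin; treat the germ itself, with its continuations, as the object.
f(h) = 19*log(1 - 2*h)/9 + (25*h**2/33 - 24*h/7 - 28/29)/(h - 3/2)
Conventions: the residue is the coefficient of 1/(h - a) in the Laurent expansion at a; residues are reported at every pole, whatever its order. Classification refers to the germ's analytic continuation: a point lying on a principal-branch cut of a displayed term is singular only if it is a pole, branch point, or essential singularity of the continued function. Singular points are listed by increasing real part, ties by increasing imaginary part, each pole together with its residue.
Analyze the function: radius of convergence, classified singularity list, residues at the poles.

Denominator factor (h - 3/2): pole of order 1 at 3/2, modulus 3/2.
Branch term (19/9)*log(1 - h/(1/2)): its argument vanishes at h = 1/2, a logarithmic branch point, modulus 1/2.
The radius of convergence is the smallest modulus among the singular points: 1/2.
The branch term is analytic at 3/2 and contributes nothing to the residue; only the rational part matters.
At the order-1 pole 3/2 set g(h) = (h - (3/2))*(rational part) = 25*h**2/33 - 24*h/7 - 28/29.
Simple pole: residue = g(a) at a = 3/2, which is -39335/8932.
List the singular points by increasing real part (a conjugate pair: the negative imaginary part first).

Radius of convergence at 0: 1/2.
At 1/2: a logarithmic branch point.
At 3/2: a pole of order 1; residue -39335/8932.


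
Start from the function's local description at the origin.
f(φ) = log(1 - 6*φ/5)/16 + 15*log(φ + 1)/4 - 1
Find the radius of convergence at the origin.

The radius of convergence is 5/6.

Branch term (1/16)*log(1 - φ/(5/6)): its argument vanishes at φ = 5/6, a logarithmic branch point, modulus 5/6.
Branch term (15/4)*log(1 - φ/(-1)): its argument vanishes at φ = -1, a logarithmic branch point, modulus 1.
The radius of convergence is the smallest modulus among the singular points: 5/6.


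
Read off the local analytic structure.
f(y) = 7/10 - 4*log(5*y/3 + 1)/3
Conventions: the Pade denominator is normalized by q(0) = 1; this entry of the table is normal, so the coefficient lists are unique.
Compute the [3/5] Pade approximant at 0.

Taylor coefficients needed (expand at 0): a_0 = 7/10, a_1 = -20/9, a_2 = 50/27, a_3 = -500/243, a_4 = 625/243, a_5 = -2500/729, a_6 = 31250/6561, a_7 = -312500/45927, a_8 = 390625/39366.
Write the denominator as Q(y) = 1 + q1*y + q2*y^2 + q3*y^3 + q4*y^4 + q5*y^5. Requiring Q*f - P = O(y^9) with deg P <= 3 kills the coefficients of y^4..y^8 in Q*f:
  y^4: a_4 + q1*a_3 + q2*a_2 + q3*a_1 + q4*a_0 = 0, i.e. 625/243 + (-500/243)*q1 + (50/27)*q2 + (-20/9)*q3 + (7/10)*q4 = 0.
  y^5: a_5 + q1*a_4 + q2*a_3 + q3*a_2 + q4*a_1 + q5*a_0 = 0, i.e. -2500/729 + (625/243)*q1 + (-500/243)*q2 + (50/27)*q3 + (-20/9)*q4 + (7/10)*q5 = 0.
  y^6: a_6 + q1*a_5 + q2*a_4 + q3*a_3 + q4*a_2 + q5*a_1 = 0, i.e. 31250/6561 + (-2500/729)*q1 + (625/243)*q2 + (-500/243)*q3 + (50/27)*q4 + (-20/9)*q5 = 0.
  y^7: a_7 + q1*a_6 + q2*a_5 + q3*a_4 + q4*a_3 + q5*a_2 = 0, i.e. -312500/45927 + (31250/6561)*q1 + (-2500/729)*q2 + (625/243)*q3 + (-500/243)*q4 + (50/27)*q5 = 0.
  y^8: a_8 + q1*a_7 + q2*a_6 + q3*a_5 + q4*a_4 + q5*a_3 = 0, i.e. 390625/39366 + (-312500/45927)*q1 + (31250/6561)*q2 + (-2500/729)*q3 + (625/243)*q4 + (-500/243)*q5 = 0.
Solving this linear system: q1 = 2281925/766952, q2 = 10370875/4026498, q3 = 39004375/72476964, q4 = -615625/18119241, q5 = 1365625/217430892.
The numerator is Q*f truncated at degree 3: P0 = a_0 = 7/10; P1 = a_1 + q1*a_0 = -1925825/13805136; P2 = a_2 + q1*a_1 + q2*a_0 = -30616375/10353852; P3 = a_3 + q1*a_2 + q2*a_1 + q3*a_0 = -2471843125/1304585352.

The Pade approximant has numerator coefficients [7/10, -1925825/13805136, -30616375/10353852, -2471843125/1304585352]; denominator coefficients [1, 2281925/766952, 10370875/4026498, 39004375/72476964, -615625/18119241, 1365625/217430892].


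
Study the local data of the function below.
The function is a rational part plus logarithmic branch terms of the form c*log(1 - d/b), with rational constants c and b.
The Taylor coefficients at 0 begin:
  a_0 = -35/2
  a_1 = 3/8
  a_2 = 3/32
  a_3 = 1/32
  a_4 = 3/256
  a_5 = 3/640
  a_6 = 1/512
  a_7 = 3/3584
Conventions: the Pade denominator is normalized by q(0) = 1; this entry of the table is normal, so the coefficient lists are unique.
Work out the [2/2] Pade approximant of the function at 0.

Taylor coefficients needed (read off): a_0 = -35/2, a_1 = 3/8, a_2 = 3/32, a_3 = 1/32, a_4 = 3/256.
Write the denominator as Q(d) = 1 + q1*d + q2*d^2. Requiring Q*f - P = O(d^5) with deg P <= 2 kills the coefficients of d^3..d^4 in Q*f:
  d^3: a_3 + q1*a_2 + q2*a_1 = 0, i.e. 1/32 + (3/32)*q1 + (3/8)*q2 = 0.
  d^4: a_4 + q1*a_3 + q2*a_2 = 0, i.e. 3/256 + (1/32)*q1 + (3/32)*q2 = 0.
Solving this linear system: q1 = -1/2, q2 = 1/24.
The numerator is Q*f truncated at degree 2: P0 = a_0 = -35/2; P1 = a_1 + q1*a_0 = 73/8; P2 = a_2 + q1*a_1 + q2*a_0 = -79/96.

The Pade approximant has numerator coefficients [-35/2, 73/8, -79/96]; denominator coefficients [1, -1/2, 1/24].


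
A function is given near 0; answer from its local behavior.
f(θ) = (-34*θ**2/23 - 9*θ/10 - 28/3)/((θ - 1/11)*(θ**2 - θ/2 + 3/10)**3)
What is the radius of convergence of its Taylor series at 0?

The radius of convergence is 1/11.

Denominator factor (θ - 1/11): pole of order 1 at 1/11, modulus 1/11.
Denominator factor (θ**2 - θ/2 + 3/10)^3: discriminant -19/20, complex-conjugate roots (1/4) + ((1/20)*sqrt(95))*i and (1/4) - ((1/20)*sqrt(95))*i; poles of order 3, moduli (1/10)*sqrt(30) and (1/10)*sqrt(30).
The radius of convergence is the smallest modulus among the singular points: 1/11.


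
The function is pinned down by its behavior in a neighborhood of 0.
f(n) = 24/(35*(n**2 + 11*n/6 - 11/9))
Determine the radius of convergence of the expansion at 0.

Denominator factor (n**2 + 11*n/6 - 11/9): discriminant 33/4, real irrational roots -11/12 + (1/4)*sqrt(33) and -11/12 - (1/4)*sqrt(33); poles of order 1, moduli -11/12 + (1/4)*sqrt(33) and 11/12 + (1/4)*sqrt(33).
The radius of convergence is the smallest modulus among the singular points: -11/12 + (1/4)*sqrt(33).

The radius of convergence is -11/12 + (1/4)*sqrt(33).


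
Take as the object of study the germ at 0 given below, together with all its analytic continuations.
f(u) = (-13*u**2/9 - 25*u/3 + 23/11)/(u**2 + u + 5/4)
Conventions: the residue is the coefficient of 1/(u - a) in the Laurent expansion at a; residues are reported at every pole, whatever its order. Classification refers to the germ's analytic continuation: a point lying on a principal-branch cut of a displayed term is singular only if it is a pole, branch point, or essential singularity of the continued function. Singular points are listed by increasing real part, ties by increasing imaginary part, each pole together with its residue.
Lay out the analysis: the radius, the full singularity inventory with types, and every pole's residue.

Radius of convergence at 0: (1/2)*sqrt(5).
At (-1/2) - (1)*i: a pole of order 1; residue (-31/9) + (323/88)*i.
At (-1/2) + (1)*i: a pole of order 1; residue (-31/9) - (323/88)*i.

Denominator factor (u**2 + u + 5/4): discriminant -4, complex-conjugate roots (-1/2) + (1)*i and (-1/2) - (1)*i; poles of order 1, moduli (1/2)*sqrt(5) and (1/2)*sqrt(5).
The radius of convergence is the smallest modulus among the singular points: (1/2)*sqrt(5).
The factor u**2 + u + 5/4 splits as (u - a)(u - a') with a = (-1/2) - (1)*i, a' = (-1/2) + (1)*i. At the order-1 pole a set g(u) = (u - a)*f(u) = [-13*u**2/9 - 25*u/3 + 23/11] / (u - a').
Simple pole: residue = g(a) at a = (-1/2) - (1)*i, which is (-31/9) + (323/88)*i.
The factor u**2 + u + 5/4 splits as (u - a)(u - a') with a = (-1/2) + (1)*i, a' = (-1/2) - (1)*i. At the order-1 pole a set g(u) = (u - a)*f(u) = [-13*u**2/9 - 25*u/3 + 23/11] / (u - a').
Simple pole: residue = g(a) at a = (-1/2) + (1)*i, which is (-31/9) - (323/88)*i.
List the singular points by increasing real part (a conjugate pair: the negative imaginary part first).


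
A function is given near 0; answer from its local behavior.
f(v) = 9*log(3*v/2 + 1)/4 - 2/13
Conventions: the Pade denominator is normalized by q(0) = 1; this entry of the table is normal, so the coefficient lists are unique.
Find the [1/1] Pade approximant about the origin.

Taylor coefficients needed (expand at 0): a_0 = -2/13, a_1 = 27/8, a_2 = -81/32.
Write the denominator as Q(v) = 1 + q1*v. Requiring Q*f - P = O(v^3) with deg P <= 1 kills the coefficients of v^2..v^2 in Q*f:
  v^2: a_2 + q1*a_1 = 0, i.e. -81/32 + (27/8)*q1 = 0.
Solving this linear system: q1 = 3/4.
The numerator is Q*f truncated at degree 1: P0 = a_0 = -2/13; P1 = a_1 + q1*a_0 = 339/104.

The Pade approximant has numerator coefficients [-2/13, 339/104]; denominator coefficients [1, 3/4].


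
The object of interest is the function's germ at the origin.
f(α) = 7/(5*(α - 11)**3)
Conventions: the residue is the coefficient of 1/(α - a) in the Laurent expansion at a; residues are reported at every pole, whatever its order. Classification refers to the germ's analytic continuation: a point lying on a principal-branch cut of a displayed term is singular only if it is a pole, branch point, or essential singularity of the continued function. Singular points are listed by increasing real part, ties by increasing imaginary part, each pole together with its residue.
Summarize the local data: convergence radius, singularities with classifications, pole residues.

Denominator factor (α - 11)^3: pole of order 3 at 11, modulus 11.
The radius of convergence is the smallest modulus among the singular points: 11.
At the order-3 pole 11 set g(α) = (α - (11))^3*f(α) = 7/5.
Order-3 pole: residue = g''(a)/2; g''(11) = 0, so the residue is 0.

Radius of convergence at 0: 11.
At 11: a pole of order 3; residue 0.


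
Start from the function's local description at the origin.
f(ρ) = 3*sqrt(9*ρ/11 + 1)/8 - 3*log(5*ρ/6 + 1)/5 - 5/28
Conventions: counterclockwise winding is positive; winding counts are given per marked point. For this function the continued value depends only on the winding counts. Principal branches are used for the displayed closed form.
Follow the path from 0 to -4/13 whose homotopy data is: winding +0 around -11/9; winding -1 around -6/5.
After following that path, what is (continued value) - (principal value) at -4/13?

Continued minus principal equals (6/5)*pi*i.

The rational part is single-valued and drops out of the difference; each branch term changes only by its own monodromy.
(3/8)*sqrt(1 - ρ/(-11/9)): winding +0 is even, the square root returns to the same sheet, contribution 0.
(-3/5)*log(1 - ρ/(-6/5)): each positive loop around -6/5 adds 2*pi*i to the log, so winding -1 contributes (-3/5)*(-1)*2*pi*i = (6/5)*pi*i.
Summing the contributions at ρ = -4/13 gives (6/5)*pi*i.


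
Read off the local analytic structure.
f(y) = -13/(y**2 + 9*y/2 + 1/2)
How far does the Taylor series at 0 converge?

Denominator factor (y**2 + 9*y/2 + 1/2): discriminant 73/4, real irrational roots -9/4 + (1/4)*sqrt(73) and -9/4 - (1/4)*sqrt(73); poles of order 1, moduli 9/4 - (1/4)*sqrt(73) and 9/4 + (1/4)*sqrt(73).
The radius of convergence is the smallest modulus among the singular points: 9/4 - (1/4)*sqrt(73).

The radius of convergence is 9/4 - (1/4)*sqrt(73).


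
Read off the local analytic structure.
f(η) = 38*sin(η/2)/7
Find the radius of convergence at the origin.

The radius of convergence is infinite.

The factor -sin(η/2) is entire and contributes no finite singular point.
The polynomial part has no poles.
No finite singular points: the Taylor series at 0 converges everywhere.


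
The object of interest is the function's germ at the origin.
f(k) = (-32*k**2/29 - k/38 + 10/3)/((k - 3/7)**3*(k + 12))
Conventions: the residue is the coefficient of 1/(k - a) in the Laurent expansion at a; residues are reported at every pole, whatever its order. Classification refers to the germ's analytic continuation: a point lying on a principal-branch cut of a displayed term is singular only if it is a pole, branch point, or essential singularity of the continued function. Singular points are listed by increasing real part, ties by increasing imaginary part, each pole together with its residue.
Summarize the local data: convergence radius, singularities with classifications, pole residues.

Denominator factor (k + 12): pole of order 1 at -12, modulus 12.
Denominator factor (k - 3/7)^3: pole of order 3 at 3/7, modulus 3/7.
The radius of convergence is the smallest modulus among the singular points: 3/7.
At the order-1 pole -12 set g(k) = (k - (-12))*f(k) = (-32*k**2/29 - k/38 + 10/3)/(k - 3/7)**3.
Simple pole: residue = g(a) at a = -12, which is 88022032/1088505459.
At the order-3 pole 3/7 set g(k) = (k - (3/7))^3*f(k) = (-32*k**2/29 - k/38 + 10/3)/(k + 12).
Order-3 pole: residue = g''(a)/2; g''(3/7) = -176044064/1088505459, so the residue is -88022032/1088505459.
List the singular points by increasing real part (a conjugate pair: the negative imaginary part first).

Radius of convergence at 0: 3/7.
At -12: a pole of order 1; residue 88022032/1088505459.
At 3/7: a pole of order 3; residue -88022032/1088505459.


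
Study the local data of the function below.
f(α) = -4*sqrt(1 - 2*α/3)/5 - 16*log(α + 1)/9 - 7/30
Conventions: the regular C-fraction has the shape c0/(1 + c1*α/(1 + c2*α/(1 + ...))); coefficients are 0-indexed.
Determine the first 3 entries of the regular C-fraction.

Taylor coefficients (expand at 0): a_0 = -31/30, a_1 = -68/45, a_2 = 14/15.
c0 = a_0 = -31/30. Peel one level at a time: if S = 1 + c*α/S' with S'(0) = 1, then c is the α-coefficient of S and S' = c*α/(S - 1).
S_1 = c0/f = 1 + (-136/93)*α + (26308/8649)*α^2 + ...; c1 = -136/93.
S_2 = c1*α/(S_1 - 1) = 1 + (6577/3162)*α + ...; c2 = 6577/3162.

The regular C-fraction coefficients are [-31/30, -136/93, 6577/3162].


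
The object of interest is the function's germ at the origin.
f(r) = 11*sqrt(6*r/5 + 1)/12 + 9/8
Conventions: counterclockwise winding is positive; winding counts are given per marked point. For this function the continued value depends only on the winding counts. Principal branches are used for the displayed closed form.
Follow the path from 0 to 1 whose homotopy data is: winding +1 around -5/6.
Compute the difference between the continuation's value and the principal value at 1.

The rational part is single-valued and drops out of the difference; each branch term changes only by its own monodromy.
(11/12)*sqrt(1 - r/(-5/6)): winding +1 is odd, the square root flips sign, contributing -2*(11/12)*sqrt(1 - (1)/(-5/6)) = -2*(11/12)*sqrt(11/5) = -(11/30)*sqrt(55).
Summing the contributions at r = 1 gives -(11/30)*sqrt(55).

Continued minus principal equals -(11/30)*sqrt(55).


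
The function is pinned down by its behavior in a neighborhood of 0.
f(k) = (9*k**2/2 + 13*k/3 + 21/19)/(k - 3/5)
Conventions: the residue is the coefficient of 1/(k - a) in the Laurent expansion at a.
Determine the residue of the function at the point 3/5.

The residue is 5059/950.

At the order-1 pole 3/5 set g(k) = (k - (3/5))*f(k) = 9*k**2/2 + 13*k/3 + 21/19.
Simple pole: residue = g(a) at a = 3/5, which is 5059/950.


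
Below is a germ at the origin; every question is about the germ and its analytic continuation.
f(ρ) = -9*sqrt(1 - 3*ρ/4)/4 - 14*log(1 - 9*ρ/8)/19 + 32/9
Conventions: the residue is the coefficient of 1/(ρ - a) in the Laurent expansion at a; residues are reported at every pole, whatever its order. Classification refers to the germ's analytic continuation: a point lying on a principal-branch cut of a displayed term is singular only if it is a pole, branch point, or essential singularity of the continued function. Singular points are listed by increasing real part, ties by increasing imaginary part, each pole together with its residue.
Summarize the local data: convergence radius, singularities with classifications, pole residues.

Branch term (-14/19)*log(1 - ρ/(8/9)): its argument vanishes at ρ = 8/9, a logarithmic branch point, modulus 8/9.
Branch term (-9/4)*sqrt(1 - ρ/(4/3)): its argument vanishes at ρ = 4/3, a square-root branch point, modulus 4/3.
The radius of convergence is the smallest modulus among the singular points: 8/9.
List the singular points by increasing real part (a conjugate pair: the negative imaginary part first).

Radius of convergence at 0: 8/9.
At 8/9: a logarithmic branch point.
At 4/3: an algebraic (square-root) branch point.


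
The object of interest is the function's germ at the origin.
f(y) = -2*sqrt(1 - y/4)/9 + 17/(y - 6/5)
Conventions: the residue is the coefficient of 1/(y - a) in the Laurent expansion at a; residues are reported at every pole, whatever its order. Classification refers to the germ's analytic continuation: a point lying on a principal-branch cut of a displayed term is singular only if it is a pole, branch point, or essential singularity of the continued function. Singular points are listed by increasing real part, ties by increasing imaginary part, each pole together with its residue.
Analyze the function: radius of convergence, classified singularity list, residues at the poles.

Denominator factor (y - 6/5): pole of order 1 at 6/5, modulus 6/5.
Branch term (-2/9)*sqrt(1 - y/(4)): its argument vanishes at y = 4, a square-root branch point, modulus 4.
The radius of convergence is the smallest modulus among the singular points: 6/5.
The branch term is analytic at 6/5 and contributes nothing to the residue; only the rational part matters.
At the order-1 pole 6/5 set g(y) = (y - (6/5))*(rational part) = 17.
Simple pole: residue = g(a) at a = 6/5, which is 17.
List the singular points by increasing real part (a conjugate pair: the negative imaginary part first).

Radius of convergence at 0: 6/5.
At 6/5: a pole of order 1; residue 17.
At 4: an algebraic (square-root) branch point.


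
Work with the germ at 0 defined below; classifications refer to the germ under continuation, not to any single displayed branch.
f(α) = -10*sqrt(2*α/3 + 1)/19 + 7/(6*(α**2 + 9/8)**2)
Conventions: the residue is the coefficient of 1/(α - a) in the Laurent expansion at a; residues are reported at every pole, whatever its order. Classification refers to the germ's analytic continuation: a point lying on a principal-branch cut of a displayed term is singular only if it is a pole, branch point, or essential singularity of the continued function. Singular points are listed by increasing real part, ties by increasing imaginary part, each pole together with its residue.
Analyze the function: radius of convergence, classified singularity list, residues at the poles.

Denominator factor (α**2 + 9/8)^2: discriminant -9/2, complex-conjugate roots ((3/4)*sqrt(2))*i and -((3/4)*sqrt(2))*i; poles of order 2, moduli (3/4)*sqrt(2) and (3/4)*sqrt(2).
Branch term (-10/19)*sqrt(1 - α/(-3/2)): its argument vanishes at α = -3/2, a square-root branch point, modulus 3/2.
The radius of convergence is the smallest modulus among the singular points: (3/4)*sqrt(2).
The branch term is analytic at -((3/4)*sqrt(2))*i and contributes nothing to the residue; only the rational part matters.
The factor α**2 + 9/8 splits as (α - a)(α - a') with a = -((3/4)*sqrt(2))*i, a' = ((3/4)*sqrt(2))*i. At the order-2 pole a set g(α) = (α - a)^2*(rational part) = [7/6] / (α - a')^2.
Order-2 pole: residue = g'(a); g'(-((3/4)*sqrt(2))*i) = ((14/81)*sqrt(2))*i, so the residue is ((14/81)*sqrt(2))*i.
The branch term is analytic at ((3/4)*sqrt(2))*i and contributes nothing to the residue; only the rational part matters.
The factor α**2 + 9/8 splits as (α - a)(α - a') with a = ((3/4)*sqrt(2))*i, a' = -((3/4)*sqrt(2))*i. At the order-2 pole a set g(α) = (α - a)^2*(rational part) = [7/6] / (α - a')^2.
Order-2 pole: residue = g'(a); g'(((3/4)*sqrt(2))*i) = -((14/81)*sqrt(2))*i, so the residue is -((14/81)*sqrt(2))*i.
List the singular points by increasing real part (a conjugate pair: the negative imaginary part first).

Radius of convergence at 0: (3/4)*sqrt(2).
At -3/2: an algebraic (square-root) branch point.
At -((3/4)*sqrt(2))*i: a pole of order 2; residue ((14/81)*sqrt(2))*i.
At ((3/4)*sqrt(2))*i: a pole of order 2; residue -((14/81)*sqrt(2))*i.


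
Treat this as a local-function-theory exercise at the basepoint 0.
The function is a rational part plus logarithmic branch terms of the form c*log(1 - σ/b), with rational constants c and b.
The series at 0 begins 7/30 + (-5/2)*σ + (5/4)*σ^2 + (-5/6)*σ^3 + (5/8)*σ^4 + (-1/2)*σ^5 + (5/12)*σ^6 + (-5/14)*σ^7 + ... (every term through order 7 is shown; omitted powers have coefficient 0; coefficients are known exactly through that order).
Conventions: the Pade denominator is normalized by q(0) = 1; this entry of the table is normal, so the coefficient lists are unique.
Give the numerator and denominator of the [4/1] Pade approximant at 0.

The Pade approximant has numerator coefficients [7/30, -347/150, -3/4, 1/6, -1/24]; denominator coefficients [1, 4/5].

Taylor coefficients needed (read off): a_0 = 7/30, a_1 = -5/2, a_2 = 5/4, a_3 = -5/6, a_4 = 5/8, a_5 = -1/2.
Write the denominator as Q(σ) = 1 + q1*σ. Requiring Q*f - P = O(σ^6) with deg P <= 4 kills the coefficients of σ^5..σ^5 in Q*f:
  σ^5: a_5 + q1*a_4 = 0, i.e. -1/2 + (5/8)*q1 = 0.
Solving this linear system: q1 = 4/5.
The numerator is Q*f truncated at degree 4: P0 = a_0 = 7/30; P1 = a_1 + q1*a_0 = -347/150; P2 = a_2 + q1*a_1 = -3/4; P3 = a_3 + q1*a_2 = 1/6; P4 = a_4 + q1*a_3 = -1/24.


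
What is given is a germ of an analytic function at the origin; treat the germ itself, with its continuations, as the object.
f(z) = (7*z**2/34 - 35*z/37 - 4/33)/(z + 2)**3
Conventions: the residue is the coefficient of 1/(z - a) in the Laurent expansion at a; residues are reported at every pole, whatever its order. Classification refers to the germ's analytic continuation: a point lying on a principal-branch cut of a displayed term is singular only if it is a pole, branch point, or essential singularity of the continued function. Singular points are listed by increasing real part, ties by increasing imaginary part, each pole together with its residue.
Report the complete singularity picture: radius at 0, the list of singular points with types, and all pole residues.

Denominator factor (z + 2)^3: pole of order 3 at -2, modulus 2.
The radius of convergence is the smallest modulus among the singular points: 2.
At the order-3 pole -2 set g(z) = (z - (-2))^3*f(z) = 7*z**2/34 - 35*z/37 - 4/33.
Order-3 pole: residue = g''(a)/2; g''(-2) = 7/17, so the residue is 7/34.

Radius of convergence at 0: 2.
At -2: a pole of order 3; residue 7/34.


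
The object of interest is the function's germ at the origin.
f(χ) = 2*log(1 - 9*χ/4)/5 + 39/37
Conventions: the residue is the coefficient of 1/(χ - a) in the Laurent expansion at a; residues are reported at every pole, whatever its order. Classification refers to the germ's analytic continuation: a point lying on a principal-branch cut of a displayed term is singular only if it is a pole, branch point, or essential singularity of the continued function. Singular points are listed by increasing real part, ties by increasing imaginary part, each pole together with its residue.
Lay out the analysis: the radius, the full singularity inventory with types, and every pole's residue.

Radius of convergence at 0: 4/9.
At 4/9: a logarithmic branch point.

Branch term (2/5)*log(1 - χ/(4/9)): its argument vanishes at χ = 4/9, a logarithmic branch point, modulus 4/9.
The radius of convergence is the smallest modulus among the singular points: 4/9.
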